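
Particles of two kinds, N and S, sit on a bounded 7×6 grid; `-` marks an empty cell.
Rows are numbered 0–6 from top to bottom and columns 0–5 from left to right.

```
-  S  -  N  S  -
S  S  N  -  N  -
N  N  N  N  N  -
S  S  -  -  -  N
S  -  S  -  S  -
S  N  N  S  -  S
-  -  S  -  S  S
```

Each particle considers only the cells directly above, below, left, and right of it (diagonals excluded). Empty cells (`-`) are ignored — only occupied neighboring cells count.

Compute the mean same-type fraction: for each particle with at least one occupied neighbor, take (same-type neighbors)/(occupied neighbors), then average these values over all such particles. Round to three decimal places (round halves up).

Row 0: (0,1)S 1/1 · (0,3)N 0/1 · (0,4)S 0/2
Row 1: (1,0)S 1/2 · (1,1)S 2/4 · (1,2)N 1/2 · (1,4)N 1/2
Row 2: (2,0)N 1/3 · (2,1)N 2/4 · (2,2)N 3/3 · (2,3)N 2/2 · (2,4)N 2/2
Row 3: (3,0)S 2/3 · (3,1)S 1/2 · (3,5)N — no occupied neighbors
Row 4: (4,0)S 2/2 · (4,2)S 0/1 · (4,4)S — no occupied neighbors
Row 5: (5,0)S 1/2 · (5,1)N 1/2 · (5,2)N 1/4 · (5,3)S 0/1 · (5,5)S 1/1
Row 6: (6,2)S 0/1 · (6,4)S 1/1 · (6,5)S 2/2
Sum over 24 particles: 1/1 + 0/1 + 0/2 + 1/2 + 2/4 + 1/2 + 1/2 + 1/3 + 2/4 + 3/3 + 2/2 + 2/2 + 2/3 + 1/2 + 2/2 + 0/1 + 1/2 + 1/2 + 1/4 + 0/1 + 1/1 + 0/1 + 1/1 + 2/2 = 53/4; mean = 53/4 ÷ 24 = 53/96 = 0.552083… → 0.552.

0.552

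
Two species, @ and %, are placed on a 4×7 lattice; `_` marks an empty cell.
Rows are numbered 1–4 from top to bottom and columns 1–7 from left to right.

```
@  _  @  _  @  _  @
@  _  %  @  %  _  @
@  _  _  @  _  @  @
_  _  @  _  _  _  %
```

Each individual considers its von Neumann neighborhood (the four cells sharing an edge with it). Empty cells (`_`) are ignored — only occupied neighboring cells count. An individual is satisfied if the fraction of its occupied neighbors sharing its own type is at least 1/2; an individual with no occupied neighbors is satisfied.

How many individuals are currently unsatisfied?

(1,1)@ 1/1 satisfied
(1,3)@ 0/1 not
(1,5)@ 0/1 not
(1,7)@ 1/1 satisfied
(2,1)@ 2/2 satisfied
(2,3)% 0/2 not
(2,4)@ 1/3 not
(2,5)% 0/2 not
(2,7)@ 2/2 satisfied
(3,1)@ 1/1 satisfied
(3,4)@ 1/1 satisfied
(3,6)@ 1/1 satisfied
(3,7)@ 2/3 satisfied
(4,3)@ 0/0 satisfied
(4,7)% 0/1 not
Unsatisfied: (1,3), (1,5), (2,3), (2,4), (2,5), (4,7) — 6 in total.

6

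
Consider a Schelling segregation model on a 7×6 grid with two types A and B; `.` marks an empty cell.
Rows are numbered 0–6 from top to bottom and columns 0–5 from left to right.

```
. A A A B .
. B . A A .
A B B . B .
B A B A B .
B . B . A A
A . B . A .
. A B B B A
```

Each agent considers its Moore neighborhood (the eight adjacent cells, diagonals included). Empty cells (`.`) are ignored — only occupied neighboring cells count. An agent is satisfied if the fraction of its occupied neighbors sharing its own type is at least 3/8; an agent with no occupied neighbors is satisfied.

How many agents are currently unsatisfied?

(0,1)A 1/2 satisfied
(0,2)A 3/4 satisfied
(0,3)A 3/4 satisfied
(0,4)B 0/3 not
(1,1)B 2/5 satisfied
(1,3)A 3/6 satisfied
(1,4)A 2/4 satisfied
(2,0)A 1/4 not
(2,1)B 4/6 satisfied
(2,2)B 3/6 satisfied
(2,4)B 1/4 not
(3,0)B 2/4 satisfied
(3,1)A 1/7 not
(3,2)B 3/5 satisfied
(3,3)A 1/6 not
(3,4)B 1/4 not
(4,0)B 1/3 not
(4,2)B 2/4 satisfied
(4,4)A 3/4 satisfied
(4,5)A 2/3 satisfied
(5,0)A 1/2 satisfied
(5,2)B 3/4 satisfied
(5,4)A 3/5 satisfied
(6,1)A 1/3 not
(6,2)B 2/3 satisfied
(6,3)B 3/4 satisfied
(6,4)B 1/3 not
(6,5)A 1/2 satisfied
Unsatisfied: (0,4), (2,0), (2,4), (3,1), (3,3), (3,4), (4,0), (6,1), (6,4) — 9 in total.

9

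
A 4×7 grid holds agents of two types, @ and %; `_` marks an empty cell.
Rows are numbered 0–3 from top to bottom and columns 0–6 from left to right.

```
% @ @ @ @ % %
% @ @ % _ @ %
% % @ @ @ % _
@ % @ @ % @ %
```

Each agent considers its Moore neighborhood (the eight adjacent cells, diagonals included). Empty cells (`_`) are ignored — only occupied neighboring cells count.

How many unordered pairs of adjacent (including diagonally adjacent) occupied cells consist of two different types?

Scan each occupied cell's neighbors to the right and below (and the two forward diagonals) so each pair is counted once.
From row 0: 9 unlike of 22 pairs (running 9/22).
From row 1: 10 unlike of 18 pairs (running 19/40).
From row 2: 9 unlike of 22 pairs (running 28/62).
From row 3: 5 unlike of 6 pairs (running 33/68).
Total adjacent occupied pairs: 68; unlike-type pairs: 33.

33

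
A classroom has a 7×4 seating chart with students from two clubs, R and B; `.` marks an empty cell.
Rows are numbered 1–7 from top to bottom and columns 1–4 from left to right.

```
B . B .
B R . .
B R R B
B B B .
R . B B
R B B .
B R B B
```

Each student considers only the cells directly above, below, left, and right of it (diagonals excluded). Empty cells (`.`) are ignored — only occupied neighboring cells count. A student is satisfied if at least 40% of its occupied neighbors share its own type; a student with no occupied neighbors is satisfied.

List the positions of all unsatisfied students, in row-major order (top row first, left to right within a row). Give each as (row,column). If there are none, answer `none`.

(3,3), (3,4), (6,1), (6,2), (7,1), (7,2)

(1,1)B 1/1 ✓
(1,3)B 0/0 ✓
(2,1)B 2/3 ✓
(2,2)R 1/2 ✓
(3,1)B 2/3 ✓
(3,2)R 2/4 ✓
(3,3)R 1/3 ✗
(3,4)B 0/1 ✗
(4,1)B 2/3 ✓
(4,2)B 2/3 ✓
(4,3)B 2/3 ✓
(5,1)R 1/2 ✓
(5,3)B 3/3 ✓
(5,4)B 1/1 ✓
(6,1)R 1/3 ✗
(6,2)B 1/3 ✗
(6,3)B 3/3 ✓
(7,1)B 0/2 ✗
(7,2)R 0/3 ✗
(7,3)B 2/3 ✓
(7,4)B 1/1 ✓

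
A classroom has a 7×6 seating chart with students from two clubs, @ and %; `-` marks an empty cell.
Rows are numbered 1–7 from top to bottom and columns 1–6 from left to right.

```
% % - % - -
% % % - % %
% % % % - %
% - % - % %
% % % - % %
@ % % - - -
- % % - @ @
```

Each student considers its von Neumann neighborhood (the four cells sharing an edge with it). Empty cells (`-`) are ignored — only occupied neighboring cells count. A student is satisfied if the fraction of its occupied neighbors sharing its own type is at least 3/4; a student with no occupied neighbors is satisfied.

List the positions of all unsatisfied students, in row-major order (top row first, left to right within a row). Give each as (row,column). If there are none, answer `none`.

(5,1), (6,1)

(1,1)% 2/2 ok
(1,2)% 2/2 ok
(1,4)% 0/0 ok
(2,1)% 3/3 ok
(2,2)% 4/4 ok
(2,3)% 2/2 ok
(2,5)% 1/1 ok
(2,6)% 2/2 ok
(3,1)% 3/3 ok
(3,2)% 3/3 ok
(3,3)% 4/4 ok
(3,4)% 1/1 ok
(3,6)% 2/2 ok
(4,1)% 2/2 ok
(4,3)% 2/2 ok
(4,5)% 2/2 ok
(4,6)% 3/3 ok
(5,1)% 2/3 unhappy
(5,2)% 3/3 ok
(5,3)% 3/3 ok
(5,5)% 2/2 ok
(5,6)% 2/2 ok
(6,1)@ 0/2 unhappy
(6,2)% 3/4 ok
(6,3)% 3/3 ok
(7,2)% 2/2 ok
(7,3)% 2/2 ok
(7,5)@ 1/1 ok
(7,6)@ 1/1 ok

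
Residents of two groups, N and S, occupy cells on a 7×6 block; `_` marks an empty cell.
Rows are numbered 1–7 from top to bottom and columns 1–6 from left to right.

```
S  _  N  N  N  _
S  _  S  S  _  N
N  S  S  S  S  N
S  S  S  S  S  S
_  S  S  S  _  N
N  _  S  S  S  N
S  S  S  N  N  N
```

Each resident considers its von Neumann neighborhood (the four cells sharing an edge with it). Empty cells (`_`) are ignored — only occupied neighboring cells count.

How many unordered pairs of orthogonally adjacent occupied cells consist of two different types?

13

Scan each occupied cell's neighbors to the right and below so each pair is counted once.
Row 1: S(1,1)–S(2,1)= N(1,3)–N(1,4)= N(1,3)–S(2,3)≠ N(1,4)–N(1,5)= N(1,4)–S(2,4)≠  → 2/5 unlike.
Row 2: S(2,1)–N(3,1)≠ S(2,3)–S(2,4)= S(2,3)–S(3,3)= S(2,4)–S(3,4)= N(2,6)–N(3,6)=  → 1/5 unlike.
Row 3: N(3,1)–S(3,2)≠ N(3,1)–S(4,1)≠ S(3,2)–S(3,3)= S(3,2)–S(4,2)= S(3,3)–S(3,4)= S(3,3)–S(4,3)= S(3,4)–S(3,5)= S(3,4)–S(4,4)= S(3,5)–N(3,6)≠ S(3,5)–S(4,5)= N(3,6)–S(4,6)≠  → 4/11 unlike.
Row 4: S(4,1)–S(4,2)= S(4,2)–S(4,3)= S(4,2)–S(5,2)= S(4,3)–S(4,4)= S(4,3)–S(5,3)= S(4,4)–S(4,5)= S(4,4)–S(5,4)= S(4,5)–S(4,6)= S(4,6)–N(5,6)≠  → 1/9 unlike.
Row 5: S(5,2)–S(5,3)= S(5,3)–S(5,4)= S(5,3)–S(6,3)= S(5,4)–S(6,4)= N(5,6)–N(6,6)=  → 0/5 unlike.
Row 6: N(6,1)–S(7,1)≠ S(6,3)–S(6,4)= S(6,3)–S(7,3)= S(6,4)–S(6,5)= S(6,4)–N(7,4)≠ S(6,5)–N(6,6)≠ S(6,5)–N(7,5)≠ N(6,6)–N(7,6)=  → 4/8 unlike.
Row 7: S(7,1)–S(7,2)= S(7,2)–S(7,3)= S(7,3)–N(7,4)≠ N(7,4)–N(7,5)= N(7,5)–N(7,6)=  → 1/5 unlike.
Total adjacent occupied pairs: 48; unlike-type pairs: 13.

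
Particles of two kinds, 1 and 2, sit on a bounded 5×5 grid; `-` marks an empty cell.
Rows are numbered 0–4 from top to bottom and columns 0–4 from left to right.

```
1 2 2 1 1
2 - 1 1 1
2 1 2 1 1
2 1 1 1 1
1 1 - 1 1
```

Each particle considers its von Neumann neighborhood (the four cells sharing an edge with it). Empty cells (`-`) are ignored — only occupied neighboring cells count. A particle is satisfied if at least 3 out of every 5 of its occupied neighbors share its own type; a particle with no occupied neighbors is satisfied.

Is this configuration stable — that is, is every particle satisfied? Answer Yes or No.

No

(0,0)1 0/2 not
(0,1)2 1/2 not
(0,2)2 1/3 not
(0,3)1 2/3 satisfied
(0,4)1 2/2 satisfied
(1,0)2 1/2 not
(1,2)1 1/3 not
(1,3)1 4/4 satisfied
(1,4)1 3/3 satisfied
(2,0)2 2/3 satisfied
(2,1)1 1/3 not
(2,2)2 0/4 not
(2,3)1 3/4 satisfied
(2,4)1 3/3 satisfied
(3,0)2 1/3 not
(3,1)1 3/4 satisfied
(3,2)1 2/3 satisfied
(3,3)1 4/4 satisfied
(3,4)1 3/3 satisfied
(4,0)1 1/2 not
(4,1)1 2/2 satisfied
(4,3)1 2/2 satisfied
(4,4)1 2/2 satisfied
For instance (0,0) has only 0/2 same-type neighbors, below 3/5.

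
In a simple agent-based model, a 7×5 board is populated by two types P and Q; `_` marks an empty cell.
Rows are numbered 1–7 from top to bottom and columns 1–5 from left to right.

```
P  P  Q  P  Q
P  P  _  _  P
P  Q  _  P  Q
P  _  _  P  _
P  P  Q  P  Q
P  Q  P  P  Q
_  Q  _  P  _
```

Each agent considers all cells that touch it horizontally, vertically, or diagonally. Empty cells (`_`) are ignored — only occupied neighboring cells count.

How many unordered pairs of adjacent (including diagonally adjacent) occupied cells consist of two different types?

29

Scan each occupied cell's neighbors to the right and below (and the two forward diagonals) so each pair is counted once.
From row 1: 5 unlike of 11 pairs (running 5/11).
From row 2: 3 unlike of 7 pairs (running 8/18).
From row 3: 4 unlike of 6 pairs (running 12/24).
From row 4: 2 unlike of 5 pairs (running 14/29).
From row 5: 9 unlike of 17 pairs (running 23/46).
From row 6: 6 unlike of 10 pairs (running 29/56).
Total adjacent occupied pairs: 56; unlike-type pairs: 29.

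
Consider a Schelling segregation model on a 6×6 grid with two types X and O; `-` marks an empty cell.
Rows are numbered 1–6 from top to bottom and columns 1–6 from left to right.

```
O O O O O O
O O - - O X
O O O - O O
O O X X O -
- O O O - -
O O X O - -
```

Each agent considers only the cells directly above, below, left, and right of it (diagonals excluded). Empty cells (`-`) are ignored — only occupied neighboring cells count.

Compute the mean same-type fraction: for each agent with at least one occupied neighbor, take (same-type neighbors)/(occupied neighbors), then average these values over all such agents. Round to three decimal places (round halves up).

(1,1)O 2/2
(1,2)O 3/3
(1,3)O 2/2
(1,4)O 2/2
(1,5)O 3/3
(1,6)O 1/2
(2,1)O 3/3
(2,2)O 3/3
(2,5)O 2/3
(2,6)X 0/3
(3,1)O 3/3
(3,2)O 4/4
(3,3)O 1/2
(3,5)O 3/3
(3,6)O 1/2
(4,1)O 2/2
(4,2)O 3/4
(4,3)X 1/4
(4,4)X 1/3
(4,5)O 1/2
(5,2)O 3/3
(5,3)O 2/4
(5,4)O 2/3
(6,1)O 1/1
(6,2)O 2/3
(6,3)X 0/3
(6,4)O 1/2
Sum over 27 agents: 2/2 + 3/3 + 2/2 + 2/2 + 3/3 + 1/2 + 3/3 + 3/3 + 2/3 + 0/3 + 3/3 + 4/4 + 1/2 + 3/3 + 1/2 + 2/2 + 3/4 + 1/4 + 1/3 + 1/2 + 3/3 + 2/4 + 2/3 + 1/1 + 2/3 + 0/3 + 1/2 = 58/3; mean = 58/3 ÷ 27 = 58/81 = 0.716049… → 0.716.

0.716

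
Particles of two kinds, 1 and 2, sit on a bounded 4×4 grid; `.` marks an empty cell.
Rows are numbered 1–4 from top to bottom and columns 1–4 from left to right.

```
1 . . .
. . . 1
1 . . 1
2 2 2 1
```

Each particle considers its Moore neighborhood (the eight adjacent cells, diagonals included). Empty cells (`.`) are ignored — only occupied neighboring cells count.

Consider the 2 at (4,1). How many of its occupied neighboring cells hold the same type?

Occupied neighbors of (4,1): (3,1)=1, (4,2)=2.
Same type (2): 1 of 2.

1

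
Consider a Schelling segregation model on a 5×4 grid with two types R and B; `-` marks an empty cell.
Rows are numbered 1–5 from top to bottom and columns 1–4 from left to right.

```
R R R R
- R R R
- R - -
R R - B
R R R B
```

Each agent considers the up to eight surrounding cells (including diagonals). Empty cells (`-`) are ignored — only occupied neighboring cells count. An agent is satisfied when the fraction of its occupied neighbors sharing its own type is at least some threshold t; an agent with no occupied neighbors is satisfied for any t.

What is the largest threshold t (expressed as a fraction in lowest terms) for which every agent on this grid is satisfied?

Row 1: (1,1)R 2/2 · (1,2)R 4/4 · (1,3)R 5/5 · (1,4)R 3/3
Row 2: (2,2)R 5/5 · (2,3)R 6/6 · (2,4)R 3/3
Row 3: (3,2)R 4/4
Row 4: (4,1)R 4/4 · (4,2)R 5/5 · (4,4)B 1/2
Row 5: (5,1)R 3/3 · (5,2)R 4/4 · (5,3)R 2/4 · (5,4)B 1/2
The smallest same-type fraction is 1/2 at (4,4), which reduces to 1/2. Any threshold above that leaves this agent unsatisfied.

1/2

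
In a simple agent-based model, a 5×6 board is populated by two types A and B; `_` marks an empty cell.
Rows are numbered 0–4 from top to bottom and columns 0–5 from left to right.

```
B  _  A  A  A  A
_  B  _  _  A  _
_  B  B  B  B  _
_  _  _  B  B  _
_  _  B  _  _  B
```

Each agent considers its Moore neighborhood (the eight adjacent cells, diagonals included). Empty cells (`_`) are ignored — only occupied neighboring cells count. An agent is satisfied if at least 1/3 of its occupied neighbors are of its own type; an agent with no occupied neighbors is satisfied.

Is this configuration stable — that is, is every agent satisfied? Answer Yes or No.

Yes

(0,0)B 1/1 satisfied
(0,2)A 1/2 satisfied
(0,3)A 3/3 satisfied
(0,4)A 3/3 satisfied
(0,5)A 2/2 satisfied
(1,1)B 3/4 satisfied
(1,4)A 3/5 satisfied
(2,1)B 2/2 satisfied
(2,2)B 4/4 satisfied
(2,3)B 4/5 satisfied
(2,4)B 3/4 satisfied
(3,3)B 5/5 satisfied
(3,4)B 4/4 satisfied
(4,2)B 1/1 satisfied
(4,5)B 1/1 satisfied
All meet the threshold, so the configuration is stable.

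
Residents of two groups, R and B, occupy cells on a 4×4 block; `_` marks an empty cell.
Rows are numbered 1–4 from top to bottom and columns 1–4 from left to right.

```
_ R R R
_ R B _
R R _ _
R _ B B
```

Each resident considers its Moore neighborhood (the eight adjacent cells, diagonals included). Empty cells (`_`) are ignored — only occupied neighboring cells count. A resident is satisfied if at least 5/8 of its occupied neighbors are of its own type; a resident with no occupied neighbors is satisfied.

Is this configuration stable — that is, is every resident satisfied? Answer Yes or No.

No

(1,2)R 2/3 ✓
(1,3)R 3/4 ✓
(1,4)R 1/2 ✗
(2,2)R 4/5 ✓
(2,3)B 0/5 ✗
(3,1)R 3/3 ✓
(3,2)R 3/5 ✗
(4,1)R 2/2 ✓
(4,3)B 1/2 ✗
(4,4)B 1/1 ✓
For instance (1,4) has only 1/2 same-type neighbors, below 5/8.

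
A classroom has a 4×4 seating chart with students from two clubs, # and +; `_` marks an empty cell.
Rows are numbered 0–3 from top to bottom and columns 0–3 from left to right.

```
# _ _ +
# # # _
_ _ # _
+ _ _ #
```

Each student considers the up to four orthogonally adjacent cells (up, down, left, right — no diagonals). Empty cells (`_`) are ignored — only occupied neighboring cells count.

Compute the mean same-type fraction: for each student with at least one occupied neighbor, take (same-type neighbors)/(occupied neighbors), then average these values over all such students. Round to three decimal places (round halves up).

(0,0)# 1/1
(0,3)+ — no occupied neighbors
(1,0)# 2/2
(1,1)# 2/2
(1,2)# 2/2
(2,2)# 1/1
(3,0)+ — no occupied neighbors
(3,3)# — no occupied neighbors
Sum over 5 students: 1/1 + 2/2 + 2/2 + 2/2 + 1/1 = 5; mean = 5 ÷ 5 = 1 = 1.0 → 1.000.

1.000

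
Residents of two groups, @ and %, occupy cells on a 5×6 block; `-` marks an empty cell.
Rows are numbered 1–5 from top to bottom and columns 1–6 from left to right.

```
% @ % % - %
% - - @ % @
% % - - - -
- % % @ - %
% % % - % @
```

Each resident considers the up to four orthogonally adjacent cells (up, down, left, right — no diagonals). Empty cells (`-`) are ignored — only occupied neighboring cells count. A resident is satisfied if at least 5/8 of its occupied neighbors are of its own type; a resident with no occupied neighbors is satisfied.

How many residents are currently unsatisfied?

12

(1,1)% 1/2 unhappy
(1,2)@ 0/2 unhappy
(1,3)% 1/2 unhappy
(1,4)% 1/2 unhappy
(1,6)% 0/1 unhappy
(2,1)% 2/2 ok
(2,4)@ 0/2 unhappy
(2,5)% 0/2 unhappy
(2,6)@ 0/2 unhappy
(3,1)% 2/2 ok
(3,2)% 2/2 ok
(4,2)% 3/3 ok
(4,3)% 2/3 ok
(4,4)@ 0/1 unhappy
(4,6)% 0/1 unhappy
(5,1)% 1/1 ok
(5,2)% 3/3 ok
(5,3)% 2/2 ok
(5,5)% 0/1 unhappy
(5,6)@ 0/2 unhappy
Unsatisfied: (1,1), (1,2), (1,3), (1,4), (1,6), (2,4), (2,5), (2,6), (4,4), (4,6), (5,5), (5,6) — 12 in total.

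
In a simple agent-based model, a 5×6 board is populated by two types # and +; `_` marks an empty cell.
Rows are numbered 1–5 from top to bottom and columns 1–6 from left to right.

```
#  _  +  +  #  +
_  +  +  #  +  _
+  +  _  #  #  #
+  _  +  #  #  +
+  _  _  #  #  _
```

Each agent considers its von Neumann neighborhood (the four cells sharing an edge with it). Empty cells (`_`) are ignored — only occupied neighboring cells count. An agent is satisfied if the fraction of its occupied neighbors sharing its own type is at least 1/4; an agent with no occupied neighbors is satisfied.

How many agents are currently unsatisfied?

5

Row 1: (1,1)# 0/0 satisfied · (1,3)+ 2/2 satisfied · (1,4)+ 1/3 satisfied · (1,5)# 0/3 not · (1,6)+ 0/1 not
Row 2: (2,2)+ 2/2 satisfied · (2,3)+ 2/3 satisfied · (2,4)# 1/4 satisfied · (2,5)+ 0/3 not
Row 3: (3,1)+ 2/2 satisfied · (3,2)+ 2/2 satisfied · (3,4)# 3/3 satisfied · (3,5)# 3/4 satisfied · (3,6)# 1/2 satisfied
Row 4: (4,1)+ 2/2 satisfied · (4,3)+ 0/1 not · (4,4)# 3/4 satisfied · (4,5)# 3/4 satisfied · (4,6)+ 0/2 not
Row 5: (5,1)+ 1/1 satisfied · (5,4)# 2/2 satisfied · (5,5)# 2/2 satisfied
Unsatisfied: (1,5), (1,6), (2,5), (4,3), (4,6) — 5 in total.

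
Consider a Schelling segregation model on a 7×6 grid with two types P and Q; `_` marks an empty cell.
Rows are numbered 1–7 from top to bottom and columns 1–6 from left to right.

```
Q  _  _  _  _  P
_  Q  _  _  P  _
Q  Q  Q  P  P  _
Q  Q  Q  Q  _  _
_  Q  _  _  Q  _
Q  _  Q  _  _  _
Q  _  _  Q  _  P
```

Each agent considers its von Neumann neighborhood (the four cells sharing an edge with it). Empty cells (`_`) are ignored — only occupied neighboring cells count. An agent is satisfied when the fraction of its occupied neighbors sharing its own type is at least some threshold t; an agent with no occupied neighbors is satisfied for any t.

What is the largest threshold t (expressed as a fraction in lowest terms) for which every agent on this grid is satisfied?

Row 1: (1,1)Q — no occupied neighbors · (1,6)P — no occupied neighbors
Row 2: (2,2)Q 1/1 · (2,5)P 1/1
Row 3: (3,1)Q 2/2 · (3,2)Q 4/4 · (3,3)Q 2/3 · (3,4)P 1/3 · (3,5)P 2/2
Row 4: (4,1)Q 2/2 · (4,2)Q 4/4 · (4,3)Q 3/3 · (4,4)Q 1/2
Row 5: (5,2)Q 1/1 · (5,5)Q — no occupied neighbors
Row 6: (6,1)Q 1/1 · (6,3)Q — no occupied neighbors
Row 7: (7,1)Q 1/1 · (7,4)Q — no occupied neighbors · (7,6)P — no occupied neighbors
The smallest same-type fraction is 1/3 at (3,4), which reduces to 1/3. Any threshold above that leaves this agent unsatisfied.

1/3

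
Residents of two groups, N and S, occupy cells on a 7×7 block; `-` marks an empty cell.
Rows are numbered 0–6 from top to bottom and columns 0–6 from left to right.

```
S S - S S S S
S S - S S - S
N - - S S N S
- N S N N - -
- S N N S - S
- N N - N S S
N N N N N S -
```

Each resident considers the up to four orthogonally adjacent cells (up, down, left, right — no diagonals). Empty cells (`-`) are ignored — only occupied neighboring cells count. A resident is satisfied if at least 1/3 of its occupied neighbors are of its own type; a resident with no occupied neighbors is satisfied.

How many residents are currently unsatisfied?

6

(0,0)S 2/2 satisfied
(0,1)S 2/2 satisfied
(0,3)S 2/2 satisfied
(0,4)S 3/3 satisfied
(0,5)S 2/2 satisfied
(0,6)S 2/2 satisfied
(1,0)S 2/3 satisfied
(1,1)S 2/2 satisfied
(1,3)S 3/3 satisfied
(1,4)S 3/3 satisfied
(1,6)S 2/2 satisfied
(2,0)N 0/1 not
(2,3)S 2/3 satisfied
(2,4)S 2/4 satisfied
(2,5)N 0/2 not
(2,6)S 1/2 satisfied
(3,1)N 0/2 not
(3,2)S 0/3 not
(3,3)N 2/4 satisfied
(3,4)N 1/3 satisfied
(4,1)S 0/3 not
(4,2)N 2/4 satisfied
(4,3)N 2/3 satisfied
(4,4)S 0/3 not
(4,6)S 1/1 satisfied
(5,1)N 2/3 satisfied
(5,2)N 3/3 satisfied
(5,4)N 1/3 satisfied
(5,5)S 2/3 satisfied
(5,6)S 2/2 satisfied
(6,0)N 1/1 satisfied
(6,1)N 3/3 satisfied
(6,2)N 3/3 satisfied
(6,3)N 2/2 satisfied
(6,4)N 2/3 satisfied
(6,5)S 1/2 satisfied
Unsatisfied: (2,0), (2,5), (3,1), (3,2), (4,1), (4,4) — 6 in total.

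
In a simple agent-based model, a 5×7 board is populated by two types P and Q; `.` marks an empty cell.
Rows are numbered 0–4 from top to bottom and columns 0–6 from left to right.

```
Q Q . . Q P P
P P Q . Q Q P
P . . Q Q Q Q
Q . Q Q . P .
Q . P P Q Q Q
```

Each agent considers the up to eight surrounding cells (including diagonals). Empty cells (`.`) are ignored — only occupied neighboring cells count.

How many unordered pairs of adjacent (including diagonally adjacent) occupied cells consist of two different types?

Scan each occupied cell's neighbors to the right and below (and the two forward diagonals) so each pair is counted once.
Row 0: Q(0,0)–Q(0,1)= Q(0,0)–P(1,0)≠ Q(0,0)–P(1,1)≠ Q(0,1)–P(1,1)≠ Q(0,1)–Q(1,2)= Q(0,1)–P(1,0)≠ Q(0,4)–P(0,5)≠ Q(0,4)–Q(1,4)= Q(0,4)–Q(1,5)= P(0,5)–P(0,6)= P(0,5)–Q(1,5)≠ P(0,5)–P(1,6)= P(0,5)–Q(1,4)≠ P(0,6)–P(1,6)= P(0,6)–Q(1,5)≠  → 8/15 unlike.
Row 1: P(1,0)–P(1,1)= P(1,0)–P(2,0)= P(1,1)–Q(1,2)≠ P(1,1)–P(2,0)= Q(1,2)–Q(2,3)= Q(1,4)–Q(1,5)= Q(1,4)–Q(2,4)= Q(1,4)–Q(2,5)= Q(1,4)–Q(2,3)= Q(1,5)–P(1,6)≠ Q(1,5)–Q(2,5)= Q(1,5)–Q(2,6)= Q(1,5)–Q(2,4)= P(1,6)–Q(2,6)≠ P(1,6)–Q(2,5)≠  → 4/15 unlike.
Row 2: P(2,0)–Q(3,0)≠ Q(2,3)–Q(2,4)= Q(2,3)–Q(3,3)= Q(2,3)–Q(3,2)= Q(2,4)–Q(2,5)= Q(2,4)–P(3,5)≠ Q(2,4)–Q(3,3)= Q(2,5)–Q(2,6)= Q(2,5)–P(3,5)≠ Q(2,6)–P(3,5)≠  → 4/10 unlike.
Row 3: Q(3,0)–Q(4,0)= Q(3,2)–Q(3,3)= Q(3,2)–P(4,2)≠ Q(3,2)–P(4,3)≠ Q(3,3)–P(4,3)≠ Q(3,3)–Q(4,4)= Q(3,3)–P(4,2)≠ P(3,5)–Q(4,5)≠ P(3,5)–Q(4,6)≠ P(3,5)–Q(4,4)≠  → 7/10 unlike.
Row 4: P(4,2)–P(4,3)= P(4,3)–Q(4,4)≠ Q(4,4)–Q(4,5)= Q(4,5)–Q(4,6)=  → 1/4 unlike.
Total adjacent occupied pairs: 54; unlike-type pairs: 24.

24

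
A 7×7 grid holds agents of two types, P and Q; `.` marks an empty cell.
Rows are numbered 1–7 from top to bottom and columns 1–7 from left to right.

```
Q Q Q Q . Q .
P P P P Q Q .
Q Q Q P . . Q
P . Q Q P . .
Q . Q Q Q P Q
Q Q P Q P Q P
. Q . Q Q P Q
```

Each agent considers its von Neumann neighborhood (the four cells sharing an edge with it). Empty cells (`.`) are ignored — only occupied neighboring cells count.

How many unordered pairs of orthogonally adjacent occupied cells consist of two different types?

Scan each occupied cell's neighbors to the right and below so each pair is counted once.
Row 1: Q(1,1)–Q(1,2)= Q(1,1)–P(2,1)≠ Q(1,2)–Q(1,3)= Q(1,2)–P(2,2)≠ Q(1,3)–Q(1,4)= Q(1,3)–P(2,3)≠ Q(1,4)–P(2,4)≠ Q(1,6)–Q(2,6)=  → 4/8 unlike.
Row 2: P(2,1)–P(2,2)= P(2,1)–Q(3,1)≠ P(2,2)–P(2,3)= P(2,2)–Q(3,2)≠ P(2,3)–P(2,4)= P(2,3)–Q(3,3)≠ P(2,4)–Q(2,5)≠ P(2,4)–P(3,4)= Q(2,5)–Q(2,6)=  → 4/9 unlike.
Row 3: Q(3,1)–Q(3,2)= Q(3,1)–P(4,1)≠ Q(3,2)–Q(3,3)= Q(3,3)–P(3,4)≠ Q(3,3)–Q(4,3)= P(3,4)–Q(4,4)≠  → 3/6 unlike.
Row 4: P(4,1)–Q(5,1)≠ Q(4,3)–Q(4,4)= Q(4,3)–Q(5,3)= Q(4,4)–P(4,5)≠ Q(4,4)–Q(5,4)= P(4,5)–Q(5,5)≠  → 3/6 unlike.
Row 5: Q(5,1)–Q(6,1)= Q(5,3)–Q(5,4)= Q(5,3)–P(6,3)≠ Q(5,4)–Q(5,5)= Q(5,4)–Q(6,4)= Q(5,5)–P(5,6)≠ Q(5,5)–P(6,5)≠ P(5,6)–Q(5,7)≠ P(5,6)–Q(6,6)≠ Q(5,7)–P(6,7)≠  → 6/10 unlike.
Row 6: Q(6,1)–Q(6,2)= Q(6,2)–P(6,3)≠ Q(6,2)–Q(7,2)= P(6,3)–Q(6,4)≠ Q(6,4)–P(6,5)≠ Q(6,4)–Q(7,4)= P(6,5)–Q(6,6)≠ P(6,5)–Q(7,5)≠ Q(6,6)–P(6,7)≠ Q(6,6)–P(7,6)≠ P(6,7)–Q(7,7)≠  → 8/11 unlike.
Row 7: Q(7,4)–Q(7,5)= Q(7,5)–P(7,6)≠ P(7,6)–Q(7,7)≠  → 2/3 unlike.
Total adjacent occupied pairs: 53; unlike-type pairs: 30.

30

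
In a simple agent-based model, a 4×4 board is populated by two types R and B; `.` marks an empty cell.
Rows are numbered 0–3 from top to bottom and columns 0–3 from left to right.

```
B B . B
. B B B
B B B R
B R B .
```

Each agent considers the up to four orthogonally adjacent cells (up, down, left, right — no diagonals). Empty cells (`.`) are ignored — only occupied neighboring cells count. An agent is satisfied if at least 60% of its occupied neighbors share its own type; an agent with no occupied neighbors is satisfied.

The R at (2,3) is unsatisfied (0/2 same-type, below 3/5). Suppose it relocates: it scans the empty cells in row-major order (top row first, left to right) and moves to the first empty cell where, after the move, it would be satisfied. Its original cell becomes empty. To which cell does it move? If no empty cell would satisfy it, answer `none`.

none

Vacating (2,3). Empty cells in order:
  (0,2): 0/3 same-type → still unsatisfied.
  (1,0): 0/3 same-type → still unsatisfied.
  (3,3): 0/1 same-type → still unsatisfied.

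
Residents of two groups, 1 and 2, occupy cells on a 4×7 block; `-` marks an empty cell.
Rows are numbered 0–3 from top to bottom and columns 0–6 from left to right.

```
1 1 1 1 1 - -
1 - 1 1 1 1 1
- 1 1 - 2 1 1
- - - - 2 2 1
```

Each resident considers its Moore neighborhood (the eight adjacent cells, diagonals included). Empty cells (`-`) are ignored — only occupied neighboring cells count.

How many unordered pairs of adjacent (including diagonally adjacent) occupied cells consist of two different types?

8

Scan each occupied cell's neighbors to the right and below (and the two forward diagonals) so each pair is counted once.
From row 0: 0 unlike of 15 pairs (running 0/15).
From row 1: 3 unlike of 16 pairs (running 3/31).
From row 2: 4 unlike of 10 pairs (running 7/41).
From row 3: 1 unlike of 2 pairs (running 8/43).
Total adjacent occupied pairs: 43; unlike-type pairs: 8.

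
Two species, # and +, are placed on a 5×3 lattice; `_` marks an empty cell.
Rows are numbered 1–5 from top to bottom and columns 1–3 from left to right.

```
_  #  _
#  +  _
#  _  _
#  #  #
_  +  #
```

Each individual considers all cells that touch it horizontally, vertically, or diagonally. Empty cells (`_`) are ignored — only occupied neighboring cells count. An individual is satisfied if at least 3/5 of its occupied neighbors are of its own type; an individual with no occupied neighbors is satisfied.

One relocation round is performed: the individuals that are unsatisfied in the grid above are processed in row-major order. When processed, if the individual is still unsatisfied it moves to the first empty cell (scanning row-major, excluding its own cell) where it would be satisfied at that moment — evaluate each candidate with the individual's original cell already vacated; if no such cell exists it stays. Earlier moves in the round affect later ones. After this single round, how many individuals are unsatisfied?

Initially unsatisfied (in order): (1,2), (2,2), (5,2).
  (1,2) → (3,2).
  (2,2) → (1,3).
  (5,2): no empty cell satisfies it; stays.
Resulting grid:
_ _ +
# _ _
# # _
# # #
_ + #
Unsatisfied now: (5,2).

1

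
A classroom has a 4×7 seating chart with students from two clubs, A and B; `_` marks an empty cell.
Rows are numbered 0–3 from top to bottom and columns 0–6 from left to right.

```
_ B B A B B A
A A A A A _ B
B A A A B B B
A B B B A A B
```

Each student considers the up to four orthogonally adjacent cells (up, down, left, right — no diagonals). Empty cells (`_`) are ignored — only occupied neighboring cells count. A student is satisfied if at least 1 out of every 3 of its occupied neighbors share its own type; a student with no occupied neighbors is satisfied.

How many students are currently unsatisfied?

Row 0: (0,1)B 1/2 satisfied · (0,2)B 1/3 satisfied · (0,3)A 1/3 satisfied · (0,4)B 1/3 satisfied · (0,5)B 1/2 satisfied · (0,6)A 0/2 not
Row 1: (1,0)A 1/2 satisfied · (1,1)A 3/4 satisfied · (1,2)A 3/4 satisfied · (1,3)A 4/4 satisfied · (1,4)A 1/3 satisfied · (1,6)B 1/2 satisfied
Row 2: (2,0)B 0/3 not · (2,1)A 2/4 satisfied · (2,2)A 3/4 satisfied · (2,3)A 2/4 satisfied · (2,4)B 1/4 not · (2,5)B 2/3 satisfied · (2,6)B 3/3 satisfied
Row 3: (3,0)A 0/2 not · (3,1)B 1/3 satisfied · (3,2)B 2/3 satisfied · (3,3)B 1/3 satisfied · (3,4)A 1/3 satisfied · (3,5)A 1/3 satisfied · (3,6)B 1/2 satisfied
Unsatisfied: (0,6), (2,0), (2,4), (3,0) — 4 in total.

4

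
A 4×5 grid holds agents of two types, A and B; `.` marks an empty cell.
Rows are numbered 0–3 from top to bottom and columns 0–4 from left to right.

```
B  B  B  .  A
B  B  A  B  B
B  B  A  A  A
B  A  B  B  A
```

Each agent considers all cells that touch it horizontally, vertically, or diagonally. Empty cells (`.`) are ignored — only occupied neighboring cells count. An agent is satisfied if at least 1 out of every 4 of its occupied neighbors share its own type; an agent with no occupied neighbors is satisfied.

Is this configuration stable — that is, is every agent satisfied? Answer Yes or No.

No

Row 0: (0,0)B 3/3 ✓ · (0,1)B 4/5 ✓ · (0,2)B 3/4 ✓ · (0,4)A 0/2 ✗
Row 1: (1,0)B 5/5 ✓ · (1,1)B 6/8 ✓ · (1,2)A 2/7 ✓ · (1,3)B 2/7 ✓ · (1,4)B 1/4 ✓
Row 2: (2,0)B 4/5 ✓ · (2,1)B 5/8 ✓ · (2,2)A 3/8 ✓ · (2,3)A 4/8 ✓ · (2,4)A 2/5 ✓
Row 3: (3,0)B 2/3 ✓ · (3,1)A 1/5 ✗ · (3,2)B 2/5 ✓ · (3,3)B 1/5 ✗ · (3,4)A 2/3 ✓
For instance (0,4) has only 0/2 same-type neighbors, below 1/4.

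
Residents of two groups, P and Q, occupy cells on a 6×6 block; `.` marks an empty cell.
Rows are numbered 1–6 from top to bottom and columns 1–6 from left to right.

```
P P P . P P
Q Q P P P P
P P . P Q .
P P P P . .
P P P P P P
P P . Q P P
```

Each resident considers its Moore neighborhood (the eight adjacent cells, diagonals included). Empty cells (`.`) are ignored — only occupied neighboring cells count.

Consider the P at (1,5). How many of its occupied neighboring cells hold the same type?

Occupied neighbors of (1,5): (1,6)=P, (2,4)=P, (2,5)=P, (2,6)=P.
Same type (P): 4 of 4.

4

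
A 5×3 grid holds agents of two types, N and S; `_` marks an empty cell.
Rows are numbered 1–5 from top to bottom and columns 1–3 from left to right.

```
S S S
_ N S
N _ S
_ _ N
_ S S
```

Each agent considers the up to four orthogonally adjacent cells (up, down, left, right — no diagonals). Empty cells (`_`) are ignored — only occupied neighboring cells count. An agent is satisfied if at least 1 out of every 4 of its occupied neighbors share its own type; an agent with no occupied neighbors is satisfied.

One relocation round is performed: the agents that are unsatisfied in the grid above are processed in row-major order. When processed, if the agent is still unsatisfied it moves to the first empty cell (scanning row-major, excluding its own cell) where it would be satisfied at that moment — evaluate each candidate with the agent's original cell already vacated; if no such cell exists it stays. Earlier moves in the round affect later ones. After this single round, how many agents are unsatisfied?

Initially unsatisfied (in order): (2,2), (4,3).
  (2,2) → (2,1).
  (4,3) → (2,2).
Resulting grid:
S S S
N N S
N _ S
_ _ _
_ S S
All satisfied now.

0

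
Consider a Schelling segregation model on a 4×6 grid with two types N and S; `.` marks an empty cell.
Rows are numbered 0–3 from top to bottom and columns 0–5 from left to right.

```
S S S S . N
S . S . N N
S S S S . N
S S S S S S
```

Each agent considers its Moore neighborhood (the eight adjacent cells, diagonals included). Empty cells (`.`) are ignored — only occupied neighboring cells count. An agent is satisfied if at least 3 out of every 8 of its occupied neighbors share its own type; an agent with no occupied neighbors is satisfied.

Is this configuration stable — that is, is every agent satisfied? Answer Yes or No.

Yes

(0,0)S 2/2 satisfied
(0,1)S 4/4 satisfied
(0,2)S 3/3 satisfied
(0,3)S 2/3 satisfied
(0,5)N 2/2 satisfied
(1,0)S 4/4 satisfied
(1,2)S 6/6 satisfied
(1,4)N 3/5 satisfied
(1,5)N 3/3 satisfied
(2,0)S 4/4 satisfied
(2,1)S 7/7 satisfied
(2,2)S 6/6 satisfied
(2,3)S 5/6 satisfied
(2,5)N 2/4 satisfied
(3,0)S 3/3 satisfied
(3,1)S 5/5 satisfied
(3,2)S 5/5 satisfied
(3,3)S 4/4 satisfied
(3,4)S 3/4 satisfied
(3,5)S 1/2 satisfied
All meet the threshold, so the configuration is stable.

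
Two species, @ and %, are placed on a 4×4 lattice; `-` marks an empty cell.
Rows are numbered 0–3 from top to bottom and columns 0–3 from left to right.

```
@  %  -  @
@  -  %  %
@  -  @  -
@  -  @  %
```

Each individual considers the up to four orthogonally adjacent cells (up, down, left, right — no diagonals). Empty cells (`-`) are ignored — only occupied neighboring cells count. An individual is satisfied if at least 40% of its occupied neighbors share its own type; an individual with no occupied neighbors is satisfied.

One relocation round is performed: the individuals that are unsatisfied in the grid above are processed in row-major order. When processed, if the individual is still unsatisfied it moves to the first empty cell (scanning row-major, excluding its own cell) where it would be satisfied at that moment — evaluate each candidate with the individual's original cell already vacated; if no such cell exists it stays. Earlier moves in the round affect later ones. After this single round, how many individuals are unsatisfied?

Initially unsatisfied (in order): (0,1), (0,3), (3,3).
  (0,1) → (0,2).
  (0,3) → (0,1).
  (3,3) → (0,3).
Resulting grid:
@ @ % %
@ - % %
@ - @ -
@ - @ -
All satisfied now.

0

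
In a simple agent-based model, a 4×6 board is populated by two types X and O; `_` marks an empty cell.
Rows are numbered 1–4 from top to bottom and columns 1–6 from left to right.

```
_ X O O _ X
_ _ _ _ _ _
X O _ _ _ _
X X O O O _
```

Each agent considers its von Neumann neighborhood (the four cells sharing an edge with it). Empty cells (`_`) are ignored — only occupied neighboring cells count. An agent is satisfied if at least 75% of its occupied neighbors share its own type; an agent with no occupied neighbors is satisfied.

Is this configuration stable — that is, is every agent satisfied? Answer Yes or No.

No

Row 1: (1,2)X 0/1 unhappy · (1,3)O 1/2 unhappy · (1,4)O 1/1 ok · (1,6)X 0/0 ok
Row 3: (3,1)X 1/2 unhappy · (3,2)O 0/2 unhappy
Row 4: (4,1)X 2/2 ok · (4,2)X 1/3 unhappy · (4,3)O 1/2 unhappy · (4,4)O 2/2 ok · (4,5)O 1/1 ok
For instance (1,2) has only 0/1 same-type neighbors, below 3/4.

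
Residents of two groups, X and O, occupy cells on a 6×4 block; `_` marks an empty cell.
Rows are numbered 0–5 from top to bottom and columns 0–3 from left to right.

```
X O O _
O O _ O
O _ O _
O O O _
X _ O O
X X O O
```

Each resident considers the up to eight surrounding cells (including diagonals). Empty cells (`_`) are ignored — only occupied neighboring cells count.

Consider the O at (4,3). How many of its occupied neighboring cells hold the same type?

Occupied neighbors of (4,3): (3,2)=O, (4,2)=O, (5,2)=O, (5,3)=O.
Same type (O): 4 of 4.

4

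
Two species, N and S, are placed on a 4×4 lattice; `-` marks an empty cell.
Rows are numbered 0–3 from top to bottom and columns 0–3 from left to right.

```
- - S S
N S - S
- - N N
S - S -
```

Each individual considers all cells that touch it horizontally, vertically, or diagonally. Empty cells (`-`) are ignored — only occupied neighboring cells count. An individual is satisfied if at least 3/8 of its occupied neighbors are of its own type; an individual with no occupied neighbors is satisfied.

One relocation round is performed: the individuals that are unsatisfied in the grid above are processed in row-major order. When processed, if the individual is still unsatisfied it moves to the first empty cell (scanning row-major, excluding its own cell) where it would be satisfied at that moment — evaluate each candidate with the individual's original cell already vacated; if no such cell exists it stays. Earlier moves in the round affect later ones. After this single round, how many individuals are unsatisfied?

Initially unsatisfied (in order): (1,0), (1,1), (2,2), (2,3), (3,2).
  (1,0) → (3,3).
  (1,1): now satisfied by earlier moves; stays.
  (2,2): now satisfied by earlier moves; stays.
  (2,3): now satisfied by earlier moves; stays.
  (3,2) → (0,0).
Resulting grid:
S - S S
- S - S
- - N N
S - - N
All satisfied now.

0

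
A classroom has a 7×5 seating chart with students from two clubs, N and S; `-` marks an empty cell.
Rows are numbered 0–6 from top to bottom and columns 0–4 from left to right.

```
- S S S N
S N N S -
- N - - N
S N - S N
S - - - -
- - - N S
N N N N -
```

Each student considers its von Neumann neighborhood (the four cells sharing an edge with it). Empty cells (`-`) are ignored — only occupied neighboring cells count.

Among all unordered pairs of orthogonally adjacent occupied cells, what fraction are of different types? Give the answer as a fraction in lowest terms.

Scan each occupied cell's neighbors to the right and below so each pair is counted once.
Row 0: S(0,1)–S(0,2)= S(0,1)–N(1,1)≠ S(0,2)–S(0,3)= S(0,2)–N(1,2)≠ S(0,3)–N(0,4)≠ S(0,3)–S(1,3)=  → 3/6 unlike.
Row 1: S(1,0)–N(1,1)≠ N(1,1)–N(1,2)= N(1,1)–N(2,1)= N(1,2)–S(1,3)≠  → 2/4 unlike.
Row 2: N(2,1)–N(3,1)= N(2,4)–N(3,4)=  → 0/2 unlike.
Row 3: S(3,0)–N(3,1)≠ S(3,0)–S(4,0)= S(3,3)–N(3,4)≠  → 2/3 unlike.
Row 5: N(5,3)–S(5,4)≠ N(5,3)–N(6,3)=  → 1/2 unlike.
Row 6: N(6,0)–N(6,1)= N(6,1)–N(6,2)= N(6,2)–N(6,3)=  → 0/3 unlike.
Total adjacent occupied pairs: 20; unlike-type pairs: 8.
8/20 reduces to 2/5.

2/5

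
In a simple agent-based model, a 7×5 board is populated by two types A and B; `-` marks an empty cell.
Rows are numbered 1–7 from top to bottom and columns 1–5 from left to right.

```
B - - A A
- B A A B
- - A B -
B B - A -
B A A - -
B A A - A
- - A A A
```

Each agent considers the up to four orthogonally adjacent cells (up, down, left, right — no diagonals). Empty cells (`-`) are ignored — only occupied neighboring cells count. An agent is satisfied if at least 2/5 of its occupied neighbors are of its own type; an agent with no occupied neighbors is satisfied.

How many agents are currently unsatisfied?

4

Row 1: (1,1)B 0/0 ok · (1,4)A 2/2 ok · (1,5)A 1/2 ok
Row 2: (2,2)B 0/1 unhappy · (2,3)A 2/3 ok · (2,4)A 2/4 ok · (2,5)B 0/2 unhappy
Row 3: (3,3)A 1/2 ok · (3,4)B 0/3 unhappy
Row 4: (4,1)B 2/2 ok · (4,2)B 1/2 ok · (4,4)A 0/1 unhappy
Row 5: (5,1)B 2/3 ok · (5,2)A 2/4 ok · (5,3)A 2/2 ok
Row 6: (6,1)B 1/2 ok · (6,2)A 2/3 ok · (6,3)A 3/3 ok · (6,5)A 1/1 ok
Row 7: (7,3)A 2/2 ok · (7,4)A 2/2 ok · (7,5)A 2/2 ok
Unsatisfied: (2,2), (2,5), (3,4), (4,4) — 4 in total.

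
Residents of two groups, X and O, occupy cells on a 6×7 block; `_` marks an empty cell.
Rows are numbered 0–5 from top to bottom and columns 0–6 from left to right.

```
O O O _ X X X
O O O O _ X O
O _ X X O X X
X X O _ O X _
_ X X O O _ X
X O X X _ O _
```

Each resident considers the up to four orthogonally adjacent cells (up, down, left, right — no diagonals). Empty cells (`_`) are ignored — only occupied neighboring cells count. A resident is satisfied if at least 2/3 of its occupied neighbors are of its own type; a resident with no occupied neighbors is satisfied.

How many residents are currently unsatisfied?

(0,0)O 2/2 ok
(0,1)O 3/3 ok
(0,2)O 2/2 ok
(0,4)X 1/1 ok
(0,5)X 3/3 ok
(0,6)X 1/2 unhappy
(1,0)O 3/3 ok
(1,1)O 3/3 ok
(1,2)O 3/4 ok
(1,3)O 1/2 unhappy
(1,5)X 2/3 ok
(1,6)O 0/3 unhappy
(2,0)O 1/2 unhappy
(2,2)X 1/3 unhappy
(2,3)X 1/3 unhappy
(2,4)O 1/3 unhappy
(2,5)X 3/4 ok
(2,6)X 1/2 unhappy
(3,0)X 1/2 unhappy
(3,1)X 2/3 ok
(3,2)O 0/3 unhappy
(3,4)O 2/3 ok
(3,5)X 1/2 unhappy
(4,1)X 2/3 ok
(4,2)X 2/4 unhappy
(4,3)O 1/3 unhappy
(4,4)O 2/2 ok
(4,6)X 0/0 ok
(5,0)X 0/1 unhappy
(5,1)O 0/3 unhappy
(5,2)X 2/3 ok
(5,3)X 1/2 unhappy
(5,5)O 0/0 ok
Unsatisfied: (0,6), (1,3), (1,6), (2,0), (2,2), (2,3), (2,4), (2,6), (3,0), (3,2), (3,5), (4,2), (4,3), (5,0), (5,1), (5,3) — 16 in total.

16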